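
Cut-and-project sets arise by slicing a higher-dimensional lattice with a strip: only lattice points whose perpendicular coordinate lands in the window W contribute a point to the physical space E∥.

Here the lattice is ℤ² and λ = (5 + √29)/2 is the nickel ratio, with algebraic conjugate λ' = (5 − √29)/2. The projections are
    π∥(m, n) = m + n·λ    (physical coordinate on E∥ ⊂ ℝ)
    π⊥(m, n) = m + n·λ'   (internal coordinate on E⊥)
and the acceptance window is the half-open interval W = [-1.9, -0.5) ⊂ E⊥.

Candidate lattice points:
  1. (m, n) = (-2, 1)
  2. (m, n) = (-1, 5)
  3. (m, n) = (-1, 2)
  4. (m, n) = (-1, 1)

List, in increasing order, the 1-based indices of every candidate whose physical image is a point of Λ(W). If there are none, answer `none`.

3, 4

Compute λ' = (5−√29)/2 = -0.19258, so π⊥(m,n) = m -0.19258·n.
#1 (-2,1): internal coord -2 + (1)·λ' = -2.19258; -2.19258 ∉ [-1.9, -0.5) → out
#2 (-1,5): internal coord -1 + (5)·λ' = -1.96291; -1.96291 ∉ [-1.9, -0.5) → out
#3 (-1,2): internal coord -1 + (2)·λ' = -1.38516; -1.38516 ∈ [-1.9, -0.5) → IN Λ
#4 (-1,1): internal coord -1 + (1)·λ' = -1.19258; -1.19258 ∈ [-1.9, -0.5) → IN Λ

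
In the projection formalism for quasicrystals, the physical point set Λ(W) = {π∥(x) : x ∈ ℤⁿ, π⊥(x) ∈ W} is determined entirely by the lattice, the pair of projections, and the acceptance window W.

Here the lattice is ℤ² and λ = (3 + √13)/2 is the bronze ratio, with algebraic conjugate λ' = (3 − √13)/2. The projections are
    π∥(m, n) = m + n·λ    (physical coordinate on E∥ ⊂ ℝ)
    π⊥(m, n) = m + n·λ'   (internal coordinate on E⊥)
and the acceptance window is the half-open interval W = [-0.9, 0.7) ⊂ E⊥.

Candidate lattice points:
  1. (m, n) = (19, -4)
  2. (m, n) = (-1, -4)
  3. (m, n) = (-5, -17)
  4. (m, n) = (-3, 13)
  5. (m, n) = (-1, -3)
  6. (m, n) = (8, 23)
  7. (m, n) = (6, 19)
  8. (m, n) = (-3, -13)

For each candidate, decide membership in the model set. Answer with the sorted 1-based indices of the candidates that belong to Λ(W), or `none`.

2, 3, 5, 7

Compute λ' = (3−√13)/2 = -0.302776, so π⊥(m,n) = m -0.302776·n.
#1 (19,-4): internal coord 19 + (-4)·λ' = +20.211103; +20.211103 ∉ [-0.9, 0.7) → out
#2 (-1,-4): internal coord -1 + (-4)·λ' = +0.211103; +0.211103 ∈ [-0.9, 0.7) → IN Λ
#3 (-5,-17): internal coord -5 + (-17)·λ' = +0.147186; +0.147186 ∈ [-0.9, 0.7) → IN Λ
#4 (-3,13): internal coord -3 + (13)·λ' = -6.936083; -6.936083 ∉ [-0.9, 0.7) → out
#5 (-1,-3): internal coord -1 + (-3)·λ' = -0.091673; -0.091673 ∈ [-0.9, 0.7) → IN Λ
#6 (8,23): internal coord 8 + (23)·λ' = +1.036160; +1.036160 ∉ [-0.9, 0.7) → out
#7 (6,19): internal coord 6 + (19)·λ' = +0.247263; +0.247263 ∈ [-0.9, 0.7) → IN Λ
#8 (-3,-13): internal coord -3 + (-13)·λ' = +0.936083; +0.936083 ∉ [-0.9, 0.7) → out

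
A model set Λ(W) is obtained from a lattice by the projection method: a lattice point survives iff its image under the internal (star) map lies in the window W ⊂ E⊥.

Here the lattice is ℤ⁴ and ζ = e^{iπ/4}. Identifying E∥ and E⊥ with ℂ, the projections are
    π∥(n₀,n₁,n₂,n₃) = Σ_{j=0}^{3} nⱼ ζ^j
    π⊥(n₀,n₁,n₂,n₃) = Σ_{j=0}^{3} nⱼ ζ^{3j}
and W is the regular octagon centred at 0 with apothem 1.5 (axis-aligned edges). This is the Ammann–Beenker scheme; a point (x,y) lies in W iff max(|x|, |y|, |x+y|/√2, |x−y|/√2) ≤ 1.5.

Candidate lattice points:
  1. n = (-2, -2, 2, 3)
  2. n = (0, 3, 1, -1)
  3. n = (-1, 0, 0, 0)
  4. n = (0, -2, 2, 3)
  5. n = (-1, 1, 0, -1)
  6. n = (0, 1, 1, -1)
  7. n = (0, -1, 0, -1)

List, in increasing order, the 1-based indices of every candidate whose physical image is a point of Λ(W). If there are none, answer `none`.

3, 7

Internal map: ζ^{3j} for j=0..3 gives (1,0), (−√2/2,√2/2), (0,−1), (√2/2,√2/2).
#1 (-2, -2, 2, 3): internal (1.5355, -1.2929); octagon support 2.0000 vs apothem 1.5 → ∉ W
#2 (0, 3, 1, -1): internal (-2.8284, 0.4142); octagon support 2.8284 vs apothem 1.5 → ∉ W
#3 (-1, 0, 0, 0): internal (-1.0000, 0.0000); octagon support 1.0000 vs apothem 1.5 → ∈ W
#4 (0, -2, 2, 3): internal (3.5355, -1.2929); octagon support 3.5355 vs apothem 1.5 → ∉ W
#5 (-1, 1, 0, -1): internal (-2.4142, 0.0000); octagon support 2.4142 vs apothem 1.5 → ∉ W
#6 (0, 1, 1, -1): internal (-1.4142, -1.0000); octagon support 1.7071 vs apothem 1.5 → ∉ W
#7 (0, -1, 0, -1): internal (0.0000, -1.4142); octagon support 1.4142 vs apothem 1.5 → ∈ W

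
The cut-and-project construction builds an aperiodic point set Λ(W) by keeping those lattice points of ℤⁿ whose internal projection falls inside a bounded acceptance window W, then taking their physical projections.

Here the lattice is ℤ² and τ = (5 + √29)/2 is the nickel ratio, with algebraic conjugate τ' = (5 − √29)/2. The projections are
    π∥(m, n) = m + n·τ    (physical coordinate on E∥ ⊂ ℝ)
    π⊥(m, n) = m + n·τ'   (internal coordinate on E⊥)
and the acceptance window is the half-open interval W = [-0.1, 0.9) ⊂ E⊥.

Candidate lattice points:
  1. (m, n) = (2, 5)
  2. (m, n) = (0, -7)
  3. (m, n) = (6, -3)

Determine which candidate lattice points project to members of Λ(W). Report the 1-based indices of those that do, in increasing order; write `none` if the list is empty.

τ' = (5−√29)/2 ≈ -0.1926.
candidate 1: (m,n)=(2,5) → π∥ = 2+5·τ ≈ 27.9629, π⊥ = 2+5·τ' ≈ 1.0371 ∉ [-0.1, 0.9) ⇒ out
candidate 2: (m,n)=(0,-7) → π∥ = 0-7·τ ≈ -36.3481, π⊥ = 0-7·τ' ≈ 1.3481 ∉ [-0.1, 0.9) ⇒ out
candidate 3: (m,n)=(6,-3) → π∥ = 6-3·τ ≈ -9.5777, π⊥ = 6-3·τ' ≈ 6.5777 ∉ [-0.1, 0.9) ⇒ out

none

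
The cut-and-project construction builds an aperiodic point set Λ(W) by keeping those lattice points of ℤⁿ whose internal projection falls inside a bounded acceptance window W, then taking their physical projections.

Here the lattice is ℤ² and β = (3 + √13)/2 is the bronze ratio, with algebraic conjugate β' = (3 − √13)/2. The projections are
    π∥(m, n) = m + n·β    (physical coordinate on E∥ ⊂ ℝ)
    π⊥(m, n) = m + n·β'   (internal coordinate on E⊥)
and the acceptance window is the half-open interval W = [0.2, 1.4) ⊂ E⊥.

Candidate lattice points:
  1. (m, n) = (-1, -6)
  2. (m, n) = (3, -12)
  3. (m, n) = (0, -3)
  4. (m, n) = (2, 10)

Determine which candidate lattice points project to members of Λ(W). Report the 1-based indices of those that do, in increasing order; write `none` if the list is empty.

β' = (3−√13)/2 ≈ -0.3028.
[1] lift (-1,-6): star map gives 0.8167; window check 0.2 ≤ 0.8167 < 1.4 is true → IN Λ
[2] lift (3,-12): star map gives 6.6333; window check 0.2 ≤ 6.6333 < 1.4 is false → out
[3] lift (0,-3): star map gives 0.9083; window check 0.2 ≤ 0.9083 < 1.4 is true → IN Λ
[4] lift (2,10): star map gives -1.0278; window check 0.2 ≤ -1.0278 < 1.4 is false → out

1, 3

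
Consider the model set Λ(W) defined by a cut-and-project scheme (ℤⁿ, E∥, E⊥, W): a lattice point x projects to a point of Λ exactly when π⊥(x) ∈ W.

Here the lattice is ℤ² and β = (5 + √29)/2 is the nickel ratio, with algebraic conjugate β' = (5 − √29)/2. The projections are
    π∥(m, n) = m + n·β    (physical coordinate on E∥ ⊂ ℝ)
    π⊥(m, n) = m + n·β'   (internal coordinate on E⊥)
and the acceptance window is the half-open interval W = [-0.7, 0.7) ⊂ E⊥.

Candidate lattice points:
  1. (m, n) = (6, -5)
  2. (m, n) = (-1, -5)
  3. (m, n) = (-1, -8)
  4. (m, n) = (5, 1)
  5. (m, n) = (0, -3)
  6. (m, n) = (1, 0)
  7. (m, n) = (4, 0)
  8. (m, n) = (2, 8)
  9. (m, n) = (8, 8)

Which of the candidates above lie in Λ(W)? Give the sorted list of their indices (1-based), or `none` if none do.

Compute β' = (5−√29)/2 = -0.1926, so π⊥(m,n) = m -0.1926·n.
candidate 1: (m,n)=(6,-5) → π∥ = 6-5·β ≈ -19.9629, π⊥ = 6-5·β' ≈ 6.9629 ∉ [-0.7, 0.7) ⇒ out
candidate 2: (m,n)=(-1,-5) → π∥ = -1-5·β ≈ -26.9629, π⊥ = -1-5·β' ≈ -0.0371 ∈ [-0.7, 0.7) ⇒ IN Λ
candidate 3: (m,n)=(-1,-8) → π∥ = -1-8·β ≈ -42.5407, π⊥ = -1-8·β' ≈ 0.5407 ∈ [-0.7, 0.7) ⇒ IN Λ
candidate 4: (m,n)=(5,1) → π∥ = 5+1·β ≈ 10.1926, π⊥ = 5+1·β' ≈ 4.8074 ∉ [-0.7, 0.7) ⇒ out
candidate 5: (m,n)=(0,-3) → π∥ = 0-3·β ≈ -15.5777, π⊥ = 0-3·β' ≈ 0.5777 ∈ [-0.7, 0.7) ⇒ IN Λ
candidate 6: (m,n)=(1,0) → π∥ = 1+0·β ≈ 1.0000, π⊥ = 1+0·β' ≈ 1.0000 ∉ [-0.7, 0.7) ⇒ out
candidate 7: (m,n)=(4,0) → π∥ = 4+0·β ≈ 4.0000, π⊥ = 4+0·β' ≈ 4.0000 ∉ [-0.7, 0.7) ⇒ out
candidate 8: (m,n)=(2,8) → π∥ = 2+8·β ≈ 43.5407, π⊥ = 2+8·β' ≈ 0.4593 ∈ [-0.7, 0.7) ⇒ IN Λ
candidate 9: (m,n)=(8,8) → π∥ = 8+8·β ≈ 49.5407, π⊥ = 8+8·β' ≈ 6.4593 ∉ [-0.7, 0.7) ⇒ out

2, 3, 5, 8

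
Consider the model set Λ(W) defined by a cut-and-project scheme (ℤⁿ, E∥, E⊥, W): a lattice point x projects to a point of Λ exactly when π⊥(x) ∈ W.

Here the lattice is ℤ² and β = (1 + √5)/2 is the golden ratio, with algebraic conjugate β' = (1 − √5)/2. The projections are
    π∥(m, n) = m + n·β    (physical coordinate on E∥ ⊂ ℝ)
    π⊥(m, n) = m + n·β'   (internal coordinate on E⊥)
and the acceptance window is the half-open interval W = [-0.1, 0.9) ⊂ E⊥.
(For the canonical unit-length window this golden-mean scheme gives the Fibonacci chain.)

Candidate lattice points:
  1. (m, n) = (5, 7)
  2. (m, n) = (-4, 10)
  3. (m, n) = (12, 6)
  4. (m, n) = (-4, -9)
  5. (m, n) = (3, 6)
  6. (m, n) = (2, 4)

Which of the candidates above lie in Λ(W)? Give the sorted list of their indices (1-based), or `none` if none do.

β' = (1−√5)/2 ≈ -0.618034.
#1 (5,7): internal coord 5 + (7)·β' = +0.673762; +0.673762 ∈ [-0.1, 0.9) → IN Λ
#2 (-4,10): internal coord -4 + (10)·β' = -10.180340; -10.180340 ∉ [-0.1, 0.9) → out
#3 (12,6): internal coord 12 + (6)·β' = +8.291796; +8.291796 ∉ [-0.1, 0.9) → out
#4 (-4,-9): internal coord -4 + (-9)·β' = +1.562306; +1.562306 ∉ [-0.1, 0.9) → out
#5 (3,6): internal coord 3 + (6)·β' = -0.708204; -0.708204 ∉ [-0.1, 0.9) → out
#6 (2,4): internal coord 2 + (4)·β' = -0.472136; -0.472136 ∉ [-0.1, 0.9) → out

1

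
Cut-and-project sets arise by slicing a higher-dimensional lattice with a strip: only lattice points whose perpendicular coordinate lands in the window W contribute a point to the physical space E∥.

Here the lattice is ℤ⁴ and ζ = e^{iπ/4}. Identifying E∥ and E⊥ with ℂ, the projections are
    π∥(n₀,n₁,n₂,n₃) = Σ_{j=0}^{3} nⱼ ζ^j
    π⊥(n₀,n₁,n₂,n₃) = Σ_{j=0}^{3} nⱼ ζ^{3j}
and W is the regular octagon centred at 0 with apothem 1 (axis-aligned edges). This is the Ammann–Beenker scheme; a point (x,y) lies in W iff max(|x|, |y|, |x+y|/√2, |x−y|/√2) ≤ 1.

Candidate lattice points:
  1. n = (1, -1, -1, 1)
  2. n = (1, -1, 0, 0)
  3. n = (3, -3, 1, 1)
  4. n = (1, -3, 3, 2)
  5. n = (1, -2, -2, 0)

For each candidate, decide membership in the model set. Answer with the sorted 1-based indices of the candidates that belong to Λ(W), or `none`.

With ζ = e^{iπ/4} the internal vectors are ζ^0,ζ^3,ζ^6,ζ^9.
#1 (1, -1, -1, 1): internal (2.41421, 1.00000); octagon support 2.41421 vs apothem 1 → ∉ W
#2 (1, -1, 0, 0): internal (1.70711, -0.70711); octagon support 1.70711 vs apothem 1 → ∉ W
#3 (3, -3, 1, 1): internal (5.82843, -2.41421); octagon support 5.82843 vs apothem 1 → ∉ W
#4 (1, -3, 3, 2): internal (4.53553, -3.70711); octagon support 5.82843 vs apothem 1 → ∉ W
#5 (1, -2, -2, 0): internal (2.41421, 0.58579); octagon support 2.41421 vs apothem 1 → ∉ W

none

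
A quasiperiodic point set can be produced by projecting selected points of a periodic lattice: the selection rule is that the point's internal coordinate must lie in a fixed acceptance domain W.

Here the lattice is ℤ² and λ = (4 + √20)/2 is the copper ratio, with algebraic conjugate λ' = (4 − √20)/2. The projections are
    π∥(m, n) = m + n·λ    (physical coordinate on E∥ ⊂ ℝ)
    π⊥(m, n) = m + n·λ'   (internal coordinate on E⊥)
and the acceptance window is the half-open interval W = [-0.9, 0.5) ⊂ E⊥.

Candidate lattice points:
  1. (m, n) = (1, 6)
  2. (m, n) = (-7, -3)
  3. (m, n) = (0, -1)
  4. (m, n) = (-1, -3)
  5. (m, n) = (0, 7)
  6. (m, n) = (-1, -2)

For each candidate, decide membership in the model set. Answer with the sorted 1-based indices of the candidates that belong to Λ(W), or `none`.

Compute λ' = (4−√20)/2 = -0.2361, so π⊥(m,n) = m -0.2361·n.
#1 (1,6): internal coord 1 + (6)·λ' = -0.4164; -0.4164 ∈ [-0.9, 0.5) → IN Λ
#2 (-7,-3): internal coord -7 + (-3)·λ' = -6.2918; -6.2918 ∉ [-0.9, 0.5) → out
#3 (0,-1): internal coord 0 + (-1)·λ' = +0.2361; +0.2361 ∈ [-0.9, 0.5) → IN Λ
#4 (-1,-3): internal coord -1 + (-3)·λ' = -0.2918; -0.2918 ∈ [-0.9, 0.5) → IN Λ
#5 (0,7): internal coord 0 + (7)·λ' = -1.6525; -1.6525 ∉ [-0.9, 0.5) → out
#6 (-1,-2): internal coord -1 + (-2)·λ' = -0.5279; -0.5279 ∈ [-0.9, 0.5) → IN Λ

1, 3, 4, 6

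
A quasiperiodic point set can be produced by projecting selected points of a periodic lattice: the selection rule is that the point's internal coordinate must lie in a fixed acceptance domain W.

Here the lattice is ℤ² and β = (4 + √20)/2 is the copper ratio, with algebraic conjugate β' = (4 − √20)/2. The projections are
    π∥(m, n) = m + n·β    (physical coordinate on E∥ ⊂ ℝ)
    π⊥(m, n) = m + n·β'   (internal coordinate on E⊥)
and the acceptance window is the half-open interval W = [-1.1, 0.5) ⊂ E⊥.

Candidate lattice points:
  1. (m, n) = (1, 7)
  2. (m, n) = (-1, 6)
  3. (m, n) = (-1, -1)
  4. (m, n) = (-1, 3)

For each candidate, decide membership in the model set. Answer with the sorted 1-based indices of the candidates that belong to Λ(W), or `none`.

1, 3

Compute β' = (4−√20)/2 = -0.2361, so π⊥(m,n) = m -0.2361·n.
#1 (1,7): internal coord 1 + (7)·β' = -0.6525; -0.6525 ∈ [-1.1, 0.5) → IN Λ
#2 (-1,6): internal coord -1 + (6)·β' = -2.4164; -2.4164 ∉ [-1.1, 0.5) → out
#3 (-1,-1): internal coord -1 + (-1)·β' = -0.7639; -0.7639 ∈ [-1.1, 0.5) → IN Λ
#4 (-1,3): internal coord -1 + (3)·β' = -1.7082; -1.7082 ∉ [-1.1, 0.5) → out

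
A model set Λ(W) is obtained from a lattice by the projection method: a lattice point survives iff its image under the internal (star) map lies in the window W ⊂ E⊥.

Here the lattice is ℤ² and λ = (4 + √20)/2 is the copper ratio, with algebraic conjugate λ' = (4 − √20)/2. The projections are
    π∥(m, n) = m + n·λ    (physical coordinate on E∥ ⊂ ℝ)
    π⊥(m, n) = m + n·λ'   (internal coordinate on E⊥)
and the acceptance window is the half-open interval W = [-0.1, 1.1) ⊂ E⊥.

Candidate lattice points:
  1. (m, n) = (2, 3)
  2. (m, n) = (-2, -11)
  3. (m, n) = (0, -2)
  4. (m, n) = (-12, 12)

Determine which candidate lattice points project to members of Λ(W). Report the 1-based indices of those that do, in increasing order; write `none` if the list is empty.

2, 3

λ' = (4−√20)/2 ≈ -0.23607.
[1] lift (2,3): star map gives 1.29180; window check -0.1 ≤ 1.29180 < 1.1 is false → out
[2] lift (-2,-11): star map gives 0.59675; window check -0.1 ≤ 0.59675 < 1.1 is true → IN Λ
[3] lift (0,-2): star map gives 0.47214; window check -0.1 ≤ 0.47214 < 1.1 is true → IN Λ
[4] lift (-12,12): star map gives -14.83282; window check -0.1 ≤ -14.83282 < 1.1 is false → out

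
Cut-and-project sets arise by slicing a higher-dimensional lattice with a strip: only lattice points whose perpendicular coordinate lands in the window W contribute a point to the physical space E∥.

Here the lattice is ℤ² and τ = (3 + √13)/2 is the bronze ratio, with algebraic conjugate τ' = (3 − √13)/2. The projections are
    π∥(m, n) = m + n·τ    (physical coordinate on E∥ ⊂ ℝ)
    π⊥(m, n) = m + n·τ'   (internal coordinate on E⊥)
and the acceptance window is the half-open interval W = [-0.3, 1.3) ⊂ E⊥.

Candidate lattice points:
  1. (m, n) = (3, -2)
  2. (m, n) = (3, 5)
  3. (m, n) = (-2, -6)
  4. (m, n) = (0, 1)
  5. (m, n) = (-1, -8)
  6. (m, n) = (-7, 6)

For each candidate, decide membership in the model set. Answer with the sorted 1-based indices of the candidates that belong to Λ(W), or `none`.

3

Compute τ' = (3−√13)/2 = -0.30278, so π⊥(m,n) = m -0.30278·n.
candidate 1: (m,n)=(3,-2) → π∥ = 3-2·τ ≈ -3.60555, π⊥ = 3-2·τ' ≈ 3.60555 ∉ [-0.3, 1.3) ⇒ out
candidate 2: (m,n)=(3,5) → π∥ = 3+5·τ ≈ 19.51388, π⊥ = 3+5·τ' ≈ 1.48612 ∉ [-0.3, 1.3) ⇒ out
candidate 3: (m,n)=(-2,-6) → π∥ = -2-6·τ ≈ -21.81665, π⊥ = -2-6·τ' ≈ -0.18335 ∈ [-0.3, 1.3) ⇒ IN Λ
candidate 4: (m,n)=(0,1) → π∥ = 0+1·τ ≈ 3.30278, π⊥ = 0+1·τ' ≈ -0.30278 ∉ [-0.3, 1.3) ⇒ out
candidate 5: (m,n)=(-1,-8) → π∥ = -1-8·τ ≈ -27.42221, π⊥ = -1-8·τ' ≈ 1.42221 ∉ [-0.3, 1.3) ⇒ out
candidate 6: (m,n)=(-7,6) → π∥ = -7+6·τ ≈ 12.81665, π⊥ = -7+6·τ' ≈ -8.81665 ∉ [-0.3, 1.3) ⇒ out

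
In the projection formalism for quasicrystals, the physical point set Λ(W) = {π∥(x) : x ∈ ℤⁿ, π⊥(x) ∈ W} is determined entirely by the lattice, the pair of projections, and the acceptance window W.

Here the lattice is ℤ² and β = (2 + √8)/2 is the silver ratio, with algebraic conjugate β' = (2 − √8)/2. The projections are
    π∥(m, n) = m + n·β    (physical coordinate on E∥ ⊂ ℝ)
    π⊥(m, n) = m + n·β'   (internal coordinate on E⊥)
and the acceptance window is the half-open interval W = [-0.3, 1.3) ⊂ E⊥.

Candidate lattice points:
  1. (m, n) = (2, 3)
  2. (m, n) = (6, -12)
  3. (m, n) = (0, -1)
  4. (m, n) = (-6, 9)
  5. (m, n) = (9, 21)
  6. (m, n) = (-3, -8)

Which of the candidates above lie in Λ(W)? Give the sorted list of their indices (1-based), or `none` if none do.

1, 3, 5, 6

β' = (2−√8)/2 ≈ -0.41421.
candidate 1: (m,n)=(2,3) → π∥ = 2+3·β ≈ 9.24264, π⊥ = 2+3·β' ≈ 0.75736 ∈ [-0.3, 1.3) ⇒ IN Λ
candidate 2: (m,n)=(6,-12) → π∥ = 6-12·β ≈ -22.97056, π⊥ = 6-12·β' ≈ 10.97056 ∉ [-0.3, 1.3) ⇒ out
candidate 3: (m,n)=(0,-1) → π∥ = 0-1·β ≈ -2.41421, π⊥ = 0-1·β' ≈ 0.41421 ∈ [-0.3, 1.3) ⇒ IN Λ
candidate 4: (m,n)=(-6,9) → π∥ = -6+9·β ≈ 15.72792, π⊥ = -6+9·β' ≈ -9.72792 ∉ [-0.3, 1.3) ⇒ out
candidate 5: (m,n)=(9,21) → π∥ = 9+21·β ≈ 59.69848, π⊥ = 9+21·β' ≈ 0.30152 ∈ [-0.3, 1.3) ⇒ IN Λ
candidate 6: (m,n)=(-3,-8) → π∥ = -3-8·β ≈ -22.31371, π⊥ = -3-8·β' ≈ 0.31371 ∈ [-0.3, 1.3) ⇒ IN Λ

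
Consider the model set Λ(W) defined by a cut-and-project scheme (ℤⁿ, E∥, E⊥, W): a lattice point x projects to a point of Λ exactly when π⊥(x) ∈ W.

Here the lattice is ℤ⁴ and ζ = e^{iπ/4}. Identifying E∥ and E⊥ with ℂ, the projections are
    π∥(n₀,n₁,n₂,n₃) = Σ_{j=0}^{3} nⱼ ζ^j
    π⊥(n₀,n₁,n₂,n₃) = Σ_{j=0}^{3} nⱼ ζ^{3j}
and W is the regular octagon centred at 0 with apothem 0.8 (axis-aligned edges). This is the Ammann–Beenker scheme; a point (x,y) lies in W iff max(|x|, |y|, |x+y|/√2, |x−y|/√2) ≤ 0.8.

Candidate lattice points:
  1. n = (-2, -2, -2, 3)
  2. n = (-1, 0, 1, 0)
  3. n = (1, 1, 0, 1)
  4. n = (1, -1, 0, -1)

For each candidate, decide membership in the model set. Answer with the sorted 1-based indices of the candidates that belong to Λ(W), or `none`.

none

π⊥(n) = n₀ + n₁ζ³ + n₂ζ⁶ + n₃ζ⁹ where ζ = e^{iπ/4}.
#1 (-2, -2, -2, 3): internal (1.53553, 2.70711); octagon support 3.00000 vs apothem 0.8 → ∉ W
#2 (-1, 0, 1, 0): internal (-1.00000, -1.00000); octagon support 1.41421 vs apothem 0.8 → ∉ W
#3 (1, 1, 0, 1): internal (1.00000, 1.41421); octagon support 1.70711 vs apothem 0.8 → ∉ W
#4 (1, -1, 0, -1): internal (1.00000, -1.41421); octagon support 1.70711 vs apothem 0.8 → ∉ W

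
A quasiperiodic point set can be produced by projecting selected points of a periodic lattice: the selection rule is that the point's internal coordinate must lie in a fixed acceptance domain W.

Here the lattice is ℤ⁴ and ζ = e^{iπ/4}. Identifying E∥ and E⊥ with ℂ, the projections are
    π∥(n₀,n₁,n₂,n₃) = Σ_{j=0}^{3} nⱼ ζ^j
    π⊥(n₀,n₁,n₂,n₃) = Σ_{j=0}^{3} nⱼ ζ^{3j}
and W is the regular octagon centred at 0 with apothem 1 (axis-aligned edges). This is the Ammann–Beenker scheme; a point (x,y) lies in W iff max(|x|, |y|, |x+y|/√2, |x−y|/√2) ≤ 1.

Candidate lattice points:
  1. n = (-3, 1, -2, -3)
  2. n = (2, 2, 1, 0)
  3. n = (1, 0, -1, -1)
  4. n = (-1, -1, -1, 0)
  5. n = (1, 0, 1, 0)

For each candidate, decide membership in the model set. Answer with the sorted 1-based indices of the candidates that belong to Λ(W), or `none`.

π⊥(n) = n₀ + n₁ζ³ + n₂ζ⁶ + n₃ζ⁹ where ζ = e^{iπ/4}.
#1 (-3, 1, -2, -3): internal (-5.82843, 0.58579); octagon support 5.82843 vs apothem 1 → ∉ W
#2 (2, 2, 1, 0): internal (0.58579, 0.41421); octagon support 0.70711 vs apothem 1 → ∈ W
#3 (1, 0, -1, -1): internal (0.29289, 0.29289); octagon support 0.41421 vs apothem 1 → ∈ W
#4 (-1, -1, -1, 0): internal (-0.29289, 0.29289); octagon support 0.41421 vs apothem 1 → ∈ W
#5 (1, 0, 1, 0): internal (1.00000, -1.00000); octagon support 1.41421 vs apothem 1 → ∉ W

2, 3, 4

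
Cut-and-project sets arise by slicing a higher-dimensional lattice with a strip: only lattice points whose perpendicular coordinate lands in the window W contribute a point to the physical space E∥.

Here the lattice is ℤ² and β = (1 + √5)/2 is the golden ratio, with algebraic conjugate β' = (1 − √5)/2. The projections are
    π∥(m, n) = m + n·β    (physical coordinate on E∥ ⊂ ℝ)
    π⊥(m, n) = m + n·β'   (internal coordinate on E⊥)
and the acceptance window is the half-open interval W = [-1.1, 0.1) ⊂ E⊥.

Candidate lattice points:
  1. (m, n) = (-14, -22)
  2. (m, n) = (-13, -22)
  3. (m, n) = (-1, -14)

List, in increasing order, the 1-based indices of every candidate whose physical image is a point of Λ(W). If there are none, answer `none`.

Compute β' = (1−√5)/2 = -0.61803, so π⊥(m,n) = m -0.61803·n.
[1] lift (-14,-22): star map gives -0.40325; window check -1.1 ≤ -0.40325 < 0.1 is true → IN Λ
[2] lift (-13,-22): star map gives 0.59675; window check -1.1 ≤ 0.59675 < 0.1 is false → out
[3] lift (-1,-14): star map gives 7.65248; window check -1.1 ≤ 7.65248 < 0.1 is false → out

1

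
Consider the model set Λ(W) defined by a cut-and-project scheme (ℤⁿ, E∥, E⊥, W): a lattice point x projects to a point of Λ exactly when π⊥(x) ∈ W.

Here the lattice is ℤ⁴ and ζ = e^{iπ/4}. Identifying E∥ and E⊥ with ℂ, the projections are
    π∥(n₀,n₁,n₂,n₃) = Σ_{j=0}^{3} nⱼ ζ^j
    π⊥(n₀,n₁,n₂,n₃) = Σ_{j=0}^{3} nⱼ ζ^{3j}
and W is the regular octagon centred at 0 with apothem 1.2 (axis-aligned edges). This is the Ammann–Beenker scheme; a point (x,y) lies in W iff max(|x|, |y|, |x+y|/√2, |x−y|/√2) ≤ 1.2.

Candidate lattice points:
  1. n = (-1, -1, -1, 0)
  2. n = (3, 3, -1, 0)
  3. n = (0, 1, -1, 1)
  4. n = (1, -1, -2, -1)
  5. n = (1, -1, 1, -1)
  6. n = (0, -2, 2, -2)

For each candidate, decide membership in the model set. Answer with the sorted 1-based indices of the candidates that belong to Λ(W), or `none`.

Internal map: ζ^{3j} for j=0..3 gives (1,0), (−√2/2,√2/2), (0,−1), (√2/2,√2/2).
candidate 1: n = (-1, -1, -1, 0) → π⊥ ≈ (-0.2929, +0.2929); max(|x|,|y|,|x±y|/√2) = 0.4142 ≤ 1.2 ⇒ ∈ W
candidate 2: n = (3, 3, -1, 0) → π⊥ ≈ (+0.8787, +3.1213); max(|x|,|y|,|x±y|/√2) = 3.1213 > 1.2 ⇒ ∉ W
candidate 3: n = (0, 1, -1, 1) → π⊥ ≈ (+0.0000, +2.4142); max(|x|,|y|,|x±y|/√2) = 2.4142 > 1.2 ⇒ ∉ W
candidate 4: n = (1, -1, -2, -1) → π⊥ ≈ (+1.0000, +0.5858); max(|x|,|y|,|x±y|/√2) = 1.1213 ≤ 1.2 ⇒ ∈ W
candidate 5: n = (1, -1, 1, -1) → π⊥ ≈ (+1.0000, -2.4142); max(|x|,|y|,|x±y|/√2) = 2.4142 > 1.2 ⇒ ∉ W
candidate 6: n = (0, -2, 2, -2) → π⊥ ≈ (+0.0000, -4.8284); max(|x|,|y|,|x±y|/√2) = 4.8284 > 1.2 ⇒ ∉ W

1, 4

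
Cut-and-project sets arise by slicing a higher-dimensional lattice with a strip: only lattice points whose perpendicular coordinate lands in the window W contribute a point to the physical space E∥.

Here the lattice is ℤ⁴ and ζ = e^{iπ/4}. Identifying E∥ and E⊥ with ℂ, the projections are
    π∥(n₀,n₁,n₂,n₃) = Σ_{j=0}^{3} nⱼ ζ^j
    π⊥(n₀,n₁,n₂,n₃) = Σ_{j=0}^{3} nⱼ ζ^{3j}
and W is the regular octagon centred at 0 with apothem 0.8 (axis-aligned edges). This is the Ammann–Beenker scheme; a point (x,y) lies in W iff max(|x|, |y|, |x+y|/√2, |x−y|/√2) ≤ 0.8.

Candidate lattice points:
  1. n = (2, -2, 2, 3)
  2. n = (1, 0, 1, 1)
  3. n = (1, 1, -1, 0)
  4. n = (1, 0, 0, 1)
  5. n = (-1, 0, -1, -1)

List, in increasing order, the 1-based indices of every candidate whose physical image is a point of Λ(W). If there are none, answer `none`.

none

π⊥(n) = n₀ + n₁ζ³ + n₂ζ⁶ + n₃ζ⁹ where ζ = e^{iπ/4}.
#1 (2, -2, 2, 3): internal (5.53553, -1.29289); octagon support 5.53553 vs apothem 0.8 → ∉ W
#2 (1, 0, 1, 1): internal (1.70711, -0.29289); octagon support 1.70711 vs apothem 0.8 → ∉ W
#3 (1, 1, -1, 0): internal (0.29289, 1.70711); octagon support 1.70711 vs apothem 0.8 → ∉ W
#4 (1, 0, 0, 1): internal (1.70711, 0.70711); octagon support 1.70711 vs apothem 0.8 → ∉ W
#5 (-1, 0, -1, -1): internal (-1.70711, 0.29289); octagon support 1.70711 vs apothem 0.8 → ∉ W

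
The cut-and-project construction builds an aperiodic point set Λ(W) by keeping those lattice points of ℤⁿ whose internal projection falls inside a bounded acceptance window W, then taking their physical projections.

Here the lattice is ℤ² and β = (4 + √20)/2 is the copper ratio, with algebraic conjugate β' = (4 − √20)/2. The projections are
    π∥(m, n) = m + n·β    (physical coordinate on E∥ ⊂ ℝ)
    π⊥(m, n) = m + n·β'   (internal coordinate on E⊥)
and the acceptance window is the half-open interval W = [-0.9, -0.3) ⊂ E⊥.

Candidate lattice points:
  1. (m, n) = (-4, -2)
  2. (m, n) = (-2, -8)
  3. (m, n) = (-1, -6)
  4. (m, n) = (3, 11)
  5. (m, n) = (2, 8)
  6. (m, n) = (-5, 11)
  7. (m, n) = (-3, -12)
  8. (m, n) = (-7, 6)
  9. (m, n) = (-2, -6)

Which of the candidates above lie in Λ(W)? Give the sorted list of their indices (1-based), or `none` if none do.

9

Compute β' = (4−√20)/2 = -0.236068, so π⊥(m,n) = m -0.236068·n.
#1 (-4,-2): internal coord -4 + (-2)·β' = -3.527864; -3.527864 ∉ [-0.9, -0.3) → out
#2 (-2,-8): internal coord -2 + (-8)·β' = -0.111456; -0.111456 ∉ [-0.9, -0.3) → out
#3 (-1,-6): internal coord -1 + (-6)·β' = +0.416408; +0.416408 ∉ [-0.9, -0.3) → out
#4 (3,11): internal coord 3 + (11)·β' = +0.403252; +0.403252 ∉ [-0.9, -0.3) → out
#5 (2,8): internal coord 2 + (8)·β' = +0.111456; +0.111456 ∉ [-0.9, -0.3) → out
#6 (-5,11): internal coord -5 + (11)·β' = -7.596748; -7.596748 ∉ [-0.9, -0.3) → out
#7 (-3,-12): internal coord -3 + (-12)·β' = -0.167184; -0.167184 ∉ [-0.9, -0.3) → out
#8 (-7,6): internal coord -7 + (6)·β' = -8.416408; -8.416408 ∉ [-0.9, -0.3) → out
#9 (-2,-6): internal coord -2 + (-6)·β' = -0.583592; -0.583592 ∈ [-0.9, -0.3) → IN Λ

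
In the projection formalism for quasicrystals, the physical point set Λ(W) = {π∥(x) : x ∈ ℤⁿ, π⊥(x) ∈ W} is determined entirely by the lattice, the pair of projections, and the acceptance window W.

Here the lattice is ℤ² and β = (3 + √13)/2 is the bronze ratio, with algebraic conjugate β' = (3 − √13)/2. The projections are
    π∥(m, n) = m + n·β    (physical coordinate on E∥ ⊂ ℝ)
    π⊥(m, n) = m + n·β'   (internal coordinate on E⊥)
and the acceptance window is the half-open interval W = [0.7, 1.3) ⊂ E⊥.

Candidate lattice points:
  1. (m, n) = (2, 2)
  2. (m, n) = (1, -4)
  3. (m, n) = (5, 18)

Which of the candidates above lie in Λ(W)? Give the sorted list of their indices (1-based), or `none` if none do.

Numerically β ≈ 3.302776 and β' = −1/β ≈ -0.302776.
[1] lift (2,2): star map gives 1.394449; window check 0.7 ≤ 1.394449 < 1.3 is false → out
[2] lift (1,-4): star map gives 2.211103; window check 0.7 ≤ 2.211103 < 1.3 is false → out
[3] lift (5,18): star map gives -0.449961; window check 0.7 ≤ -0.449961 < 1.3 is false → out

none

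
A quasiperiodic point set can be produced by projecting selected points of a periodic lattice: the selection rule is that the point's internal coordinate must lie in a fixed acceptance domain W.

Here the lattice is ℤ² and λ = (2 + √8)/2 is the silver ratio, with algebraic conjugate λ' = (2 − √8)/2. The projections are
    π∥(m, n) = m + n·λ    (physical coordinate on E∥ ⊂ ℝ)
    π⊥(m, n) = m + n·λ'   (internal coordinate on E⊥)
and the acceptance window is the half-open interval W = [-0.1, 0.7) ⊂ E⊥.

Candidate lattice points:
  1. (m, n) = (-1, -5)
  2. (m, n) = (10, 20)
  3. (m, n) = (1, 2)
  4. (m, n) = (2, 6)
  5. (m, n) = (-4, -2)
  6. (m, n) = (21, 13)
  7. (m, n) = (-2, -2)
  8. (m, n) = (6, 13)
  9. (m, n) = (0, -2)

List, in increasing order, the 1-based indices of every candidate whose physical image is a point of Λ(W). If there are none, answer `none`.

3, 8

λ' = (2−√8)/2 ≈ -0.4142.
candidate 1: (m,n)=(-1,-5) → π∥ = -1-5·λ ≈ -13.0711, π⊥ = -1-5·λ' ≈ 1.0711 ∉ [-0.1, 0.7) ⇒ out
candidate 2: (m,n)=(10,20) → π∥ = 10+20·λ ≈ 58.2843, π⊥ = 10+20·λ' ≈ 1.7157 ∉ [-0.1, 0.7) ⇒ out
candidate 3: (m,n)=(1,2) → π∥ = 1+2·λ ≈ 5.8284, π⊥ = 1+2·λ' ≈ 0.1716 ∈ [-0.1, 0.7) ⇒ IN Λ
candidate 4: (m,n)=(2,6) → π∥ = 2+6·λ ≈ 16.4853, π⊥ = 2+6·λ' ≈ -0.4853 ∉ [-0.1, 0.7) ⇒ out
candidate 5: (m,n)=(-4,-2) → π∥ = -4-2·λ ≈ -8.8284, π⊥ = -4-2·λ' ≈ -3.1716 ∉ [-0.1, 0.7) ⇒ out
candidate 6: (m,n)=(21,13) → π∥ = 21+13·λ ≈ 52.3848, π⊥ = 21+13·λ' ≈ 15.6152 ∉ [-0.1, 0.7) ⇒ out
candidate 7: (m,n)=(-2,-2) → π∥ = -2-2·λ ≈ -6.8284, π⊥ = -2-2·λ' ≈ -1.1716 ∉ [-0.1, 0.7) ⇒ out
candidate 8: (m,n)=(6,13) → π∥ = 6+13·λ ≈ 37.3848, π⊥ = 6+13·λ' ≈ 0.6152 ∈ [-0.1, 0.7) ⇒ IN Λ
candidate 9: (m,n)=(0,-2) → π∥ = 0-2·λ ≈ -4.8284, π⊥ = 0-2·λ' ≈ 0.8284 ∉ [-0.1, 0.7) ⇒ out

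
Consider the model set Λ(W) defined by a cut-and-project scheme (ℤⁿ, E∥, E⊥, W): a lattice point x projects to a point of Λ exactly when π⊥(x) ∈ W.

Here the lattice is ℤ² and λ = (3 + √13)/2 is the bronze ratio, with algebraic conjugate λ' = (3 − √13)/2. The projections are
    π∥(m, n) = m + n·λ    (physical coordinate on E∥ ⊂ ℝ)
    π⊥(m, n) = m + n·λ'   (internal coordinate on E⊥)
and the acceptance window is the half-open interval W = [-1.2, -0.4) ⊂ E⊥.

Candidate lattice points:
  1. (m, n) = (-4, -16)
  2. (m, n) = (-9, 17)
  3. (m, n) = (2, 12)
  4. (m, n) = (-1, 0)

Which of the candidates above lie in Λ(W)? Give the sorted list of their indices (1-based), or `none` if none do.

4

Compute λ' = (3−√13)/2 = -0.30278, so π⊥(m,n) = m -0.30278·n.
#1 (-4,-16): internal coord -4 + (-16)·λ' = +0.84441; +0.84441 ∉ [-1.2, -0.4) → out
#2 (-9,17): internal coord -9 + (17)·λ' = -14.14719; -14.14719 ∉ [-1.2, -0.4) → out
#3 (2,12): internal coord 2 + (12)·λ' = -1.63331; -1.63331 ∉ [-1.2, -0.4) → out
#4 (-1,0): internal coord -1 + (0)·λ' = -1.00000; -1.00000 ∈ [-1.2, -0.4) → IN Λ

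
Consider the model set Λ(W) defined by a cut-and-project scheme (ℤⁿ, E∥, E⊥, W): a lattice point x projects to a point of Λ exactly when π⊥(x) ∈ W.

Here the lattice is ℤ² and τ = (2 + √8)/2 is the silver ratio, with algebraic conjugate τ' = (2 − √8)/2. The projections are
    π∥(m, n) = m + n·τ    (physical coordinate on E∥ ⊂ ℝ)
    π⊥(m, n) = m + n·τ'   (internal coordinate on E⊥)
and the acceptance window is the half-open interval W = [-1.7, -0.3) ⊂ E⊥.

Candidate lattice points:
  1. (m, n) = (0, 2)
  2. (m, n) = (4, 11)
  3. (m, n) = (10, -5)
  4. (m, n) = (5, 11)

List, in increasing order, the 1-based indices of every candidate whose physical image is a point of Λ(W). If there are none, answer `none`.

1, 2

Numerically τ ≈ 2.4142 and τ' = −1/τ ≈ -0.4142.
candidate 1: (m,n)=(0,2) → π∥ = 0+2·τ ≈ 4.8284, π⊥ = 0+2·τ' ≈ -0.8284 ∈ [-1.7, -0.3) ⇒ IN Λ
candidate 2: (m,n)=(4,11) → π∥ = 4+11·τ ≈ 30.5563, π⊥ = 4+11·τ' ≈ -0.5563 ∈ [-1.7, -0.3) ⇒ IN Λ
candidate 3: (m,n)=(10,-5) → π∥ = 10-5·τ ≈ -2.0711, π⊥ = 10-5·τ' ≈ 12.0711 ∉ [-1.7, -0.3) ⇒ out
candidate 4: (m,n)=(5,11) → π∥ = 5+11·τ ≈ 31.5563, π⊥ = 5+11·τ' ≈ 0.4437 ∉ [-1.7, -0.3) ⇒ out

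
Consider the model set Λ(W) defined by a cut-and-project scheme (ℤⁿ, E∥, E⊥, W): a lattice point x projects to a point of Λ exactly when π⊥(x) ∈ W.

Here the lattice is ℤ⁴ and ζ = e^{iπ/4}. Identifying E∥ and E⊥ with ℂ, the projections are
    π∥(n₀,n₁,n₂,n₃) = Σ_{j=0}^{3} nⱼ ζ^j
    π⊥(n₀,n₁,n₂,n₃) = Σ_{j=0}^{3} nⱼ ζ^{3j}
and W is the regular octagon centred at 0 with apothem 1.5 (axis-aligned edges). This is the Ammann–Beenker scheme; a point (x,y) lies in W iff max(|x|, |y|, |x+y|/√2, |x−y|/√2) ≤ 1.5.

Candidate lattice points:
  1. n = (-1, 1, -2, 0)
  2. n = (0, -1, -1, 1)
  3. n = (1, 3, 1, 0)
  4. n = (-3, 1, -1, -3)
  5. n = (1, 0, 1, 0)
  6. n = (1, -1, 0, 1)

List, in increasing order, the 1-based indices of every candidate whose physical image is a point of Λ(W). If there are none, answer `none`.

5

Internal map: ζ^{3j} for j=0..3 gives (1,0), (−√2/2,√2/2), (0,−1), (√2/2,√2/2).
#1 (-1, 1, -2, 0): internal (-1.7071, 2.7071); octagon support 3.1213 vs apothem 1.5 → ∉ W
#2 (0, -1, -1, 1): internal (1.4142, 1.0000); octagon support 1.7071 vs apothem 1.5 → ∉ W
#3 (1, 3, 1, 0): internal (-1.1213, 1.1213); octagon support 1.5858 vs apothem 1.5 → ∉ W
#4 (-3, 1, -1, -3): internal (-5.8284, -0.4142); octagon support 5.8284 vs apothem 1.5 → ∉ W
#5 (1, 0, 1, 0): internal (1.0000, -1.0000); octagon support 1.4142 vs apothem 1.5 → ∈ W
#6 (1, -1, 0, 1): internal (2.4142, 0.0000); octagon support 2.4142 vs apothem 1.5 → ∉ W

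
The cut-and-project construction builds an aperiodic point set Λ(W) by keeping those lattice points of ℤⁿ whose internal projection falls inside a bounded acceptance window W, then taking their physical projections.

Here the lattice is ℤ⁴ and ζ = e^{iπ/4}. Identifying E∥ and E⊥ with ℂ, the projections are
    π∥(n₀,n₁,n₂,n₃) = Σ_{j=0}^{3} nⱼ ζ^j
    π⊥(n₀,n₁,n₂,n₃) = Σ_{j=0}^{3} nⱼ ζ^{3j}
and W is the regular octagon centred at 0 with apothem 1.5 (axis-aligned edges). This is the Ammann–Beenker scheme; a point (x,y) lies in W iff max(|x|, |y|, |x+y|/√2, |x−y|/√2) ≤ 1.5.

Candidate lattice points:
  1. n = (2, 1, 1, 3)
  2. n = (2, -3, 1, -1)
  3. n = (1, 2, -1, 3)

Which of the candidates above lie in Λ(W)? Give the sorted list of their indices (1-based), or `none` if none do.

Internal map: ζ^{3j} for j=0..3 gives (1,0), (−√2/2,√2/2), (0,−1), (√2/2,√2/2).
#1 (2, 1, 1, 3): internal (3.4142, 1.8284); octagon support 3.7071 vs apothem 1.5 → ∉ W
#2 (2, -3, 1, -1): internal (3.4142, -3.8284); octagon support 5.1213 vs apothem 1.5 → ∉ W
#3 (1, 2, -1, 3): internal (1.7071, 4.5355); octagon support 4.5355 vs apothem 1.5 → ∉ W

none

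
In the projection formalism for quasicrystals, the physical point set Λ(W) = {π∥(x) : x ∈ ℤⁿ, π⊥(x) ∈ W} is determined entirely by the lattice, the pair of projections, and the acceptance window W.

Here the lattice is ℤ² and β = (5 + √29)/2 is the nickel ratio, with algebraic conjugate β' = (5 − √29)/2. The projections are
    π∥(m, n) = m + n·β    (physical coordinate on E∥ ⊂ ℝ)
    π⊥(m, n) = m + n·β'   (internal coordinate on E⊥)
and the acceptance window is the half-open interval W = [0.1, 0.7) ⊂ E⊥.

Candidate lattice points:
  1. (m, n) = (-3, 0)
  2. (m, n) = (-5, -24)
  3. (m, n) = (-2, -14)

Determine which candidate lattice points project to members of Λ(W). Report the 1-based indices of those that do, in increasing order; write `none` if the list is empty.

3

Numerically β ≈ 5.192582 and β' = −1/β ≈ -0.192582.
#1 (-3,0): internal coord -3 + (0)·β' = -3.000000; -3.000000 ∉ [0.1, 0.7) → out
#2 (-5,-24): internal coord -5 + (-24)·β' = -0.378022; -0.378022 ∉ [0.1, 0.7) → out
#3 (-2,-14): internal coord -2 + (-14)·β' = +0.696154; +0.696154 ∈ [0.1, 0.7) → IN Λ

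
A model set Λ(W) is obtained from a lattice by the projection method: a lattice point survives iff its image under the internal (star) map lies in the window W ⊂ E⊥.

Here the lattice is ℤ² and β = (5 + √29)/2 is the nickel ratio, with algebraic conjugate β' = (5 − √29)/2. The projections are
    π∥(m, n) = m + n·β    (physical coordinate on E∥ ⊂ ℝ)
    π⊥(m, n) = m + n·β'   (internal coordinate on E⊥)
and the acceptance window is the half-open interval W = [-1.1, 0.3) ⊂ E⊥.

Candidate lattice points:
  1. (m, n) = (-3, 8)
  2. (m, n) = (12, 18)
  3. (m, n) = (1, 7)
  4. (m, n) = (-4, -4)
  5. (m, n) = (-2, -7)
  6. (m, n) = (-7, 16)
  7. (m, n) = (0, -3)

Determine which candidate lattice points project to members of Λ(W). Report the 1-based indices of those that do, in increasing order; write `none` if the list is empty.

3, 5

Numerically β ≈ 5.192582 and β' = −1/β ≈ -0.192582.
candidate 1: (m,n)=(-3,8) → π∥ = -3+8·β ≈ 38.540659, π⊥ = -3+8·β' ≈ -4.540659 ∉ [-1.1, 0.3) ⇒ out
candidate 2: (m,n)=(12,18) → π∥ = 12+18·β ≈ 105.466483, π⊥ = 12+18·β' ≈ 8.533517 ∉ [-1.1, 0.3) ⇒ out
candidate 3: (m,n)=(1,7) → π∥ = 1+7·β ≈ 37.348077, π⊥ = 1+7·β' ≈ -0.348077 ∈ [-1.1, 0.3) ⇒ IN Λ
candidate 4: (m,n)=(-4,-4) → π∥ = -4-4·β ≈ -24.770330, π⊥ = -4-4·β' ≈ -3.229670 ∉ [-1.1, 0.3) ⇒ out
candidate 5: (m,n)=(-2,-7) → π∥ = -2-7·β ≈ -38.348077, π⊥ = -2-7·β' ≈ -0.651923 ∈ [-1.1, 0.3) ⇒ IN Λ
candidate 6: (m,n)=(-7,16) → π∥ = -7+16·β ≈ 76.081318, π⊥ = -7+16·β' ≈ -10.081318 ∉ [-1.1, 0.3) ⇒ out
candidate 7: (m,n)=(0,-3) → π∥ = 0-3·β ≈ -15.577747, π⊥ = 0-3·β' ≈ 0.577747 ∉ [-1.1, 0.3) ⇒ out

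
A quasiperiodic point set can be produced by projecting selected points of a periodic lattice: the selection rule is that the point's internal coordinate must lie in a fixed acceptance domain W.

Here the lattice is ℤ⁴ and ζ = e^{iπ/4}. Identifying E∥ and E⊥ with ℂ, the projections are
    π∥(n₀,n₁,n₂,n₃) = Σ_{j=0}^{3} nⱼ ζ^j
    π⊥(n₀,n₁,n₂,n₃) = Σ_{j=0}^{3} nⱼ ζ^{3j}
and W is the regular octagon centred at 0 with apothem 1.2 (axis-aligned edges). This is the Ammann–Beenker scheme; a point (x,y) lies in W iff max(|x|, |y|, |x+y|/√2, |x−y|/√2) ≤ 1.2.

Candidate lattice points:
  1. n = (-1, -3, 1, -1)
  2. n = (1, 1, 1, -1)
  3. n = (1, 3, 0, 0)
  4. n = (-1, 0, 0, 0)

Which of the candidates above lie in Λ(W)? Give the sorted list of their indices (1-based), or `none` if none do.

2, 4

π⊥(n) = n₀ + n₁ζ³ + n₂ζ⁶ + n₃ζ⁹ where ζ = e^{iπ/4}.
#1 (-1, -3, 1, -1): internal (0.41421, -3.82843); octagon support 3.82843 vs apothem 1.2 → ∉ W
#2 (1, 1, 1, -1): internal (-0.41421, -1.00000); octagon support 1.00000 vs apothem 1.2 → ∈ W
#3 (1, 3, 0, 0): internal (-1.12132, 2.12132); octagon support 2.29289 vs apothem 1.2 → ∉ W
#4 (-1, 0, 0, 0): internal (-1.00000, 0.00000); octagon support 1.00000 vs apothem 1.2 → ∈ W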